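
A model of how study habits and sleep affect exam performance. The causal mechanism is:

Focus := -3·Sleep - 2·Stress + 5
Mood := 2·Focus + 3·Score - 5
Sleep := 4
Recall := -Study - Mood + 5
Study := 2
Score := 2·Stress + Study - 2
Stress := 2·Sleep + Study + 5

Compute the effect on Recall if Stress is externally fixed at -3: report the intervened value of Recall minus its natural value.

The intervention breaks the incoming arrows to Stress: Stress := 2·Sleep + Study + 5 no longer applies, and Stress = -3.
Focus = -3·Sleep - 2·Stress + 5  [with Sleep=4, Stress=-3]  = -1
Score = 2·Stress + Study - 2  [with Stress=-3, Study=2]  = -6
Mood = 2·Focus + 3·Score - 5  [with Focus=-1, Score=-6]  = -25
Recall = -Study - Mood + 5  [with Study=2, Mood=-25]  = 28
Without intervention: Stress = 2·Sleep + Study + 5  [with Sleep=4, Study=2]  = 15; Focus = -3·Sleep - 2·Stress + 5  [with Sleep=4, Stress=15]  = -37; Score = 2·Stress + Study - 2  [with Stress=15, Study=2]  = 30; Mood = 2·Focus + 3·Score - 5  [with Focus=-37, Score=30]  = 11; Recall = -Study - Mood + 5  [with Study=2, Mood=11]  = -8.
Change = 28 − (-8) = 36.

36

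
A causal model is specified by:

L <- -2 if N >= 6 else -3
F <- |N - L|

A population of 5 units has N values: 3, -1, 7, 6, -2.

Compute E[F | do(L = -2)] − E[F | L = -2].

-3.9

The intervention sets L=-2 in all 5 units regardless of N. Recomputing F per unit gives 5, 1, 9, 8, 0; average 4.6.
E[F|L=-2] averages over only the 2 units with L=-2 (N = 7, 6): F = 9, 8, mean 8.5.
Difference = 4.6 − 8.5 = -3.9.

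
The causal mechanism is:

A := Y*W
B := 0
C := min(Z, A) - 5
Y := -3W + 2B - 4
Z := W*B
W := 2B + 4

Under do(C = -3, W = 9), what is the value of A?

-279

Under do(C = -3, W = 9), each intervened variable's structural equation is replaced by its fixed value.
Y = -3W + 2B - 4  [with W=9, B=0]  = -31
A = Y*W  [with Y=-31, W=9]  = -279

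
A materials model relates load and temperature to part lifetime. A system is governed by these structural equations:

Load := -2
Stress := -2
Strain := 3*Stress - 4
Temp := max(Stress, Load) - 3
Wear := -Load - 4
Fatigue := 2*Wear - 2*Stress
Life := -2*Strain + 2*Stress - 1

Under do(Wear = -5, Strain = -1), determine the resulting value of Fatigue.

The joint intervention fixes Wear = -5, Strain = -1, removing each variable's own equation.
Fatigue = 2*Wear - 2*Stress  [with Wear=-5, Stress=-2]  = -6

-6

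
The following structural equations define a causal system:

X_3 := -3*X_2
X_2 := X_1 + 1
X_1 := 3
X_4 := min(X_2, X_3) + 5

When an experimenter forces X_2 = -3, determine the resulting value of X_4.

2

Under do(X_2=-3), the mechanism X_2 := X_1 + 1 is discarded; X_2 is fixed at -3.
X_3 = -3*X_2  [with X_2=-3]  = 9
X_4 = min(X_2, X_3) + 5  [with X_2=-3, X_3=9]  = 2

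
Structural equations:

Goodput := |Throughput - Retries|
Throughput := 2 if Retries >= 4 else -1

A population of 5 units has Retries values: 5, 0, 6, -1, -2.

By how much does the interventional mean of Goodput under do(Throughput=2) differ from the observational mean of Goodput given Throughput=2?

Under do(Throughput=2), Throughput's equation is replaced by Throughput=2 for every unit. Per-unit Goodput: 3, 2, 4, 3, 4. Mean = 3.2.
Observing Throughput=2 restricts to units where Throughput's equation naturally yields 2: Retries ∈ {5, 6}. In that subpopulation Goodput = 3, 4, mean 3.5.
Difference = 3.2 − 3.5 = -0.3.

-0.3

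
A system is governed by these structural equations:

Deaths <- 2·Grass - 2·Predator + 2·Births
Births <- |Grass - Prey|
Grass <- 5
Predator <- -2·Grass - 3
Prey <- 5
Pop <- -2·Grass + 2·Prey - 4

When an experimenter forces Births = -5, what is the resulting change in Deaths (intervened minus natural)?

Intervening sets Births = -5 and removes its equation (Births <- |Grass - Prey|).
Predator = -2·Grass - 3  [with Grass=5]  = -13
Deaths = 2·Grass - 2·Predator + 2·Births  [with Grass=5, Predator=-13, Births=-5]  = 26
Without intervention: Predator = -2·Grass - 3  [with Grass=5]  = -13; Births = |Grass - Prey|  [with Grass=5, Prey=5]  = 0; Deaths = 2·Grass - 2·Predator + 2·Births  [with Grass=5, Predator=-13, Births=0]  = 36.
Change = 26 − 36 = -10.

-10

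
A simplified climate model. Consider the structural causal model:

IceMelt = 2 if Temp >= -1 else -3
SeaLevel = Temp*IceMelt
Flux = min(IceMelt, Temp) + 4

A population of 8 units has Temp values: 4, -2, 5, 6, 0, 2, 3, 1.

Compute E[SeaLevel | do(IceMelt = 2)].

Under do(IceMelt=2), IceMelt's equation is replaced by IceMelt=2 for every unit. Per-unit SeaLevel: 8, -4, 10, 12, 0, 4, 6, 2. Mean = 4.75.

4.75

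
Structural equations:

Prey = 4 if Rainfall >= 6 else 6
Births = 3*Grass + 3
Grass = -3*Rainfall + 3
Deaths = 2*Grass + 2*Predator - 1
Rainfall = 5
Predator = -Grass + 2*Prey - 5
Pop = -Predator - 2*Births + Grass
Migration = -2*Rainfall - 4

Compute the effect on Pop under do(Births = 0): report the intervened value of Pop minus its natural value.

do(Births=0) replaces the equation Births = 3*Grass + 3 with the constant Births = 0.
Grass = -3*Rainfall + 3  [with Rainfall=5]  = -12
Prey = 4 if Rainfall >= 6 else 6  [with Rainfall=5]  = 6
Predator = -Grass + 2*Prey - 5  [with Grass=-12, Prey=6]  = 19
Pop = -Predator - 2*Births + Grass  [with Predator=19, Births=0, Grass=-12]  = -31
Without intervention: Grass = -3*Rainfall + 3  [with Rainfall=5]  = -12; Prey = 4 if Rainfall >= 6 else 6  [with Rainfall=5]  = 6; Predator = -Grass + 2*Prey - 5  [with Grass=-12, Prey=6]  = 19; Births = 3*Grass + 3  [with Grass=-12]  = -33; Pop = -Predator - 2*Births + Grass  [with Predator=19, Births=-33, Grass=-12]  = 35.
Change = -31 − 35 = -66.

-66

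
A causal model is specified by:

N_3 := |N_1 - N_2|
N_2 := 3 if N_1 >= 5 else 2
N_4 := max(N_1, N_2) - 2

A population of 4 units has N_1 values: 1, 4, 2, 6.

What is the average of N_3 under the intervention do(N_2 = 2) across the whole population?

Every unit gets N_2=2 under the intervention. N_3 values become 1, 2, 0, 4; E[N_3|do(N_2=2)] = 1.75.

1.75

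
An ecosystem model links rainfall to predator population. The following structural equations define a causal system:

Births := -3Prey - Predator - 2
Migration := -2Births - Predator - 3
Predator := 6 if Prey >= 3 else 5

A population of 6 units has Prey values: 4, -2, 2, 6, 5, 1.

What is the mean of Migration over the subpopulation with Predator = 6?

37

Observing Predator=6 restricts to units where Predator's equation naturally yields 6: Prey ∈ {4, 6, 5}. In that subpopulation Migration = 31, 43, 37, mean 37.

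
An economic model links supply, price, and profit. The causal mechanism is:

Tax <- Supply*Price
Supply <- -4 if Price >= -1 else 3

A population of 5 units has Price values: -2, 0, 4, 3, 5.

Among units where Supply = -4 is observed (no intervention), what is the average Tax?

-12

Observing Supply=-4 restricts to units where Supply's equation naturally yields -4: Price ∈ {0, 4, 3, 5}. In that subpopulation Tax = 0, -16, -12, -20, mean -12.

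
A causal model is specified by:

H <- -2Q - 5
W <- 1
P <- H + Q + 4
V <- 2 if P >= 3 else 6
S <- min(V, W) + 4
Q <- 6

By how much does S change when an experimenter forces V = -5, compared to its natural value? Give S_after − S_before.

The intervention breaks the incoming arrows to V: V <- 2 if P >= 3 else 6 no longer applies, and V = -5.
S = min(V, W) + 4  [with V=-5, W=1]  = -1
Without intervention: H = -2Q - 5  [with Q=6]  = -17; P = H + Q + 4  [with H=-17, Q=6]  = -7; V = 2 if P >= 3 else 6  [with P=-7]  = 6; S = min(V, W) + 4  [with V=6, W=1]  = 5.
Change = -1 − 5 = -6.

-6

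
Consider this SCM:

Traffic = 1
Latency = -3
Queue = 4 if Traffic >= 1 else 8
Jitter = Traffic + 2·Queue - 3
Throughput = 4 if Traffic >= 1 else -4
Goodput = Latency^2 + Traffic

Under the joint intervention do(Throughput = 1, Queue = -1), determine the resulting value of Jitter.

Under do(Throughput = 1, Queue = -1), each intervened variable's structural equation is replaced by its fixed value.
Jitter = Traffic + 2·Queue - 3  [with Traffic=1, Queue=-1]  = -4

-4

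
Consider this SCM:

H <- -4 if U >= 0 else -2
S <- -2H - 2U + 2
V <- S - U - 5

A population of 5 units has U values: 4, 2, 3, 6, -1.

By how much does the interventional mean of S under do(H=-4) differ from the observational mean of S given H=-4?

The intervention sets H=-4 in all 5 units regardless of U. Recomputing S per unit gives 2, 6, 4, -2, 12; average 4.4.
Observing H=-4 restricts to units where H's equation naturally yields -4: U ∈ {4, 2, 3, 6}. In that subpopulation S = 2, 6, 4, -2, mean 2.5.
Difference = 4.4 − 2.5 = 1.9.

1.9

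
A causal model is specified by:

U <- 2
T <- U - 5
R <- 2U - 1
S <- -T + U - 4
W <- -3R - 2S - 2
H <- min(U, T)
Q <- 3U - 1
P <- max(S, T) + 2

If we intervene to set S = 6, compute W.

-23

Intervening sets S = 6 and removes its equation (S <- -T + U - 4).
R = 2U - 1  [with U=2]  = 3
W = -3R - 2S - 2  [with R=3, S=6]  = -23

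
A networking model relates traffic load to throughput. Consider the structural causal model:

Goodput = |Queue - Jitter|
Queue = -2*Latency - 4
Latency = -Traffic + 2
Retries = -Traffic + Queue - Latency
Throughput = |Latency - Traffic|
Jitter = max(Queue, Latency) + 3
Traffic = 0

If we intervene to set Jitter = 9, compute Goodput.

Under do(Jitter=9), the mechanism Jitter = max(Queue, Latency) + 3 is discarded; Jitter is fixed at 9.
Latency = -Traffic + 2  [with Traffic=0]  = 2
Queue = -2*Latency - 4  [with Latency=2]  = -8
Goodput = |Queue - Jitter|  [with Queue=-8, Jitter=9]  = 17

17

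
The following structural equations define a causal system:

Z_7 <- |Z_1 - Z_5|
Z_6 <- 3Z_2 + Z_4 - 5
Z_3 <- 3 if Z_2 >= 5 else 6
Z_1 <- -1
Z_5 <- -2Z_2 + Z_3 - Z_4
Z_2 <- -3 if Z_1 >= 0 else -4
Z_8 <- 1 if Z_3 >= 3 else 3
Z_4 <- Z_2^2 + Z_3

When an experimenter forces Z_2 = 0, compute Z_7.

Under do(Z_2=0), the mechanism Z_2 <- -3 if Z_1 >= 0 else -4 is discarded; Z_2 is fixed at 0.
Z_3 = 3 if Z_2 >= 5 else 6  [with Z_2=0]  = 6
Z_4 = Z_2^2 + Z_3  [with Z_2=0, Z_3=6]  = 6
Z_5 = -2Z_2 + Z_3 - Z_4  [with Z_2=0, Z_3=6, Z_4=6]  = 0
Z_7 = |Z_1 - Z_5|  [with Z_1=-1, Z_5=0]  = 1

1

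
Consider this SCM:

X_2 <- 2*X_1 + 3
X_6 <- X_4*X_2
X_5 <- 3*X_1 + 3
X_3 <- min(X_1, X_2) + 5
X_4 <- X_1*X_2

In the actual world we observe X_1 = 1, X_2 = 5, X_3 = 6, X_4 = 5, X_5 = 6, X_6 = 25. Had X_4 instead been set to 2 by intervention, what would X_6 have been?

10

Under do(X_4=2), the mechanism X_4 <- X_1*X_2 is discarded; X_4 is fixed at 2.
X_2 = 2*X_1 + 3  [with X_1=1]  = 5
X_6 = X_4*X_2  [with X_4=2, X_2=5]  = 10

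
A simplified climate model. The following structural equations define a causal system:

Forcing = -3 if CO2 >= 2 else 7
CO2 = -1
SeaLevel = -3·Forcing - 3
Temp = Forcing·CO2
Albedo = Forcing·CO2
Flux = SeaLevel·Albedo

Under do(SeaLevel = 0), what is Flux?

The intervention breaks the incoming arrows to SeaLevel: SeaLevel = -3·Forcing - 3 no longer applies, and SeaLevel = 0.
Forcing = -3 if CO2 >= 2 else 7  [with CO2=-1]  = 7
Albedo = Forcing·CO2  [with Forcing=7, CO2=-1]  = -7
Flux = SeaLevel·Albedo  [with SeaLevel=0, Albedo=-7]  = 0

0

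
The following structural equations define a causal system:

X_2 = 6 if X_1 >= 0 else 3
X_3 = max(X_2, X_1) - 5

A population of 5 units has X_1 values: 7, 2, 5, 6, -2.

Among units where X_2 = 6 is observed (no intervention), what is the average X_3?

1.25

Observing X_2=6 restricts to units where X_2's equation naturally yields 6: X_1 ∈ {7, 2, 5, 6}. In that subpopulation X_3 = 2, 1, 1, 1, mean 1.25.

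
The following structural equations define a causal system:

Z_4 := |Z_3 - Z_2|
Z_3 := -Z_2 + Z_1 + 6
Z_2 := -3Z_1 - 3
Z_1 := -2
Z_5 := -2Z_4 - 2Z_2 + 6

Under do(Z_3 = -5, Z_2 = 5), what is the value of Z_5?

Setting Z_3 = -5, Z_2 = 5 by intervention discards those variables' equations.
Z_4 = |Z_3 - Z_2|  [with Z_3=-5, Z_2=5]  = 10
Z_5 = -2Z_4 - 2Z_2 + 6  [with Z_4=10, Z_2=5]  = -24

-24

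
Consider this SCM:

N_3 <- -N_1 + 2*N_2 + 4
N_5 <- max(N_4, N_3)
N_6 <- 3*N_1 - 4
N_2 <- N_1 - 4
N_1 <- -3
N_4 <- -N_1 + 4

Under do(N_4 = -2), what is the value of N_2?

The intervention breaks the incoming arrows to N_4: N_4 <- -N_1 + 4 no longer applies, and N_4 = -2.
Since N_2 is not a descendant of the intervened variable, it is unaffected.
N_2 = N_1 - 4  [with N_1=-3]  = -7

-7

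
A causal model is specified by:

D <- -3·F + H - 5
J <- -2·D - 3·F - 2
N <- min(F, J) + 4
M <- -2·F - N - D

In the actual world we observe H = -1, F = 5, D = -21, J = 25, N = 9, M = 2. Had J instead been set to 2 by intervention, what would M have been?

5

Under do(J=2), the mechanism J <- -2·D - 3·F - 2 is discarded; J is fixed at 2.
D = -3·F + H - 5  [with F=5, H=-1]  = -21
N = min(F, J) + 4  [with F=5, J=2]  = 6
M = -2·F - N - D  [with F=5, N=6, D=-21]  = 5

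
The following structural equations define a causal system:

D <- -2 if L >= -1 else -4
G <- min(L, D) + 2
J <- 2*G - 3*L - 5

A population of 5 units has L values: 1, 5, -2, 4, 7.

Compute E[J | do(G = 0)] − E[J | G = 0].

3.75

The intervention sets G=0 in all 5 units regardless of L. Recomputing J per unit gives -8, -20, 1, -17, -26; average -14.
Observing G=0 restricts to units where G's equation naturally yields 0: L ∈ {1, 5, 4, 7}. In that subpopulation J = -8, -20, -17, -26, mean -17.75.
Difference = -14 − (-17.75) = 3.75.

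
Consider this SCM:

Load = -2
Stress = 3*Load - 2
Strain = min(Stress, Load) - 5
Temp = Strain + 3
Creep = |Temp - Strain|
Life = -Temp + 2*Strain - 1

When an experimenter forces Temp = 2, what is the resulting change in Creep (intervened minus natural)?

12

Intervening sets Temp = 2 and removes its equation (Temp = Strain + 3).
Stress = 3*Load - 2  [with Load=-2]  = -8
Strain = min(Stress, Load) - 5  [with Stress=-8, Load=-2]  = -13
Creep = |Temp - Strain|  [with Temp=2, Strain=-13]  = 15
Without intervention: Stress = 3*Load - 2  [with Load=-2]  = -8; Strain = min(Stress, Load) - 5  [with Stress=-8, Load=-2]  = -13; Temp = Strain + 3  [with Strain=-13]  = -10; Creep = |Temp - Strain|  [with Temp=-10, Strain=-13]  = 3.
Change = 15 − 3 = 12.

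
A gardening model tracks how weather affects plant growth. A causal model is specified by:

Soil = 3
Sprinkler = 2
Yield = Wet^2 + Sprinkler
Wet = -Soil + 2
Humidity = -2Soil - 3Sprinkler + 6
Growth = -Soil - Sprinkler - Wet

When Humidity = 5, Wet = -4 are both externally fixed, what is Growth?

-1

Under do(Humidity = 5, Wet = -4), each intervened variable's structural equation is replaced by its fixed value.
Growth = -Soil - Sprinkler - Wet  [with Soil=3, Sprinkler=2, Wet=-4]  = -1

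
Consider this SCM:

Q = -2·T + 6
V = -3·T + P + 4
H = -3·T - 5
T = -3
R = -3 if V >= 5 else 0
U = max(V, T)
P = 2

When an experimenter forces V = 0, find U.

The intervention breaks the incoming arrows to V: V = -3·T + P + 4 no longer applies, and V = 0.
U = max(V, T)  [with V=0, T=-3]  = 0

0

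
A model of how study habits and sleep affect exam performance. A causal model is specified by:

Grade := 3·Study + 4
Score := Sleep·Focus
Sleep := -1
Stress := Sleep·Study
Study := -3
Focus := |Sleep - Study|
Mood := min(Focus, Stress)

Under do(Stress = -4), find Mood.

-4

The intervention breaks the incoming arrows to Stress: Stress := Sleep·Study no longer applies, and Stress = -4.
Focus = |Sleep - Study|  [with Sleep=-1, Study=-3]  = 2
Mood = min(Focus, Stress)  [with Focus=2, Stress=-4]  = -4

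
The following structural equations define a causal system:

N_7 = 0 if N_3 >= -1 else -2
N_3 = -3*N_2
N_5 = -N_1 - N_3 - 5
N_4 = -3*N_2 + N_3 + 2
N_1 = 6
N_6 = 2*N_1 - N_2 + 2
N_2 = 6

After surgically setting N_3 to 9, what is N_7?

0

The intervention breaks the incoming arrows to N_3: N_3 = -3*N_2 no longer applies, and N_3 = 9.
N_7 = 0 if N_3 >= -1 else -2  [with N_3=9]  = 0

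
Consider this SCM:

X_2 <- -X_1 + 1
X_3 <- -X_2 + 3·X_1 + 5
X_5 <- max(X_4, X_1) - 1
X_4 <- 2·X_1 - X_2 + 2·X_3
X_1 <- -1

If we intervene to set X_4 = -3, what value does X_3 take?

0

Under do(X_4=-3), the mechanism X_4 <- 2·X_1 - X_2 + 2·X_3 is discarded; X_4 is fixed at -3.
Since X_3 is not a descendant of the intervened variable, it is unaffected.
X_2 = -X_1 + 1  [with X_1=-1]  = 2
X_3 = -X_2 + 3·X_1 + 5  [with X_2=2, X_1=-1]  = 0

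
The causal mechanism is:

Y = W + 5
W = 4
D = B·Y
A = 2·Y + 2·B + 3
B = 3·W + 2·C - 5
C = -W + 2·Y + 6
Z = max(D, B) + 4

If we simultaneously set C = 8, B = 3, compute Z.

31

Under do(C = 8, B = 3), each intervened variable's structural equation is replaced by its fixed value.
Y = W + 5  [with W=4]  = 9
D = B·Y  [with B=3, Y=9]  = 27
Z = max(D, B) + 4  [with D=27, B=3]  = 31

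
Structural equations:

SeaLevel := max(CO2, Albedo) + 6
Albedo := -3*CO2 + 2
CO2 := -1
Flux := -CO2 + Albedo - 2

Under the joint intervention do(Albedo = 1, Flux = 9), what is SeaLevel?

The joint intervention fixes Albedo = 1, Flux = 9, removing each variable's own equation.
SeaLevel = max(CO2, Albedo) + 6  [with CO2=-1, Albedo=1]  = 7

7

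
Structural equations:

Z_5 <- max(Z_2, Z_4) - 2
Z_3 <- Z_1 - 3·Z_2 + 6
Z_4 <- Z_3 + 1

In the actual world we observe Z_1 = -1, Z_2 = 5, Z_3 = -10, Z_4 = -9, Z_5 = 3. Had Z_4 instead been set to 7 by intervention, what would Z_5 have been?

5

Intervening sets Z_4 = 7 and removes its equation (Z_4 <- Z_3 + 1).
Z_5 = max(Z_2, Z_4) - 2  [with Z_2=5, Z_4=7]  = 5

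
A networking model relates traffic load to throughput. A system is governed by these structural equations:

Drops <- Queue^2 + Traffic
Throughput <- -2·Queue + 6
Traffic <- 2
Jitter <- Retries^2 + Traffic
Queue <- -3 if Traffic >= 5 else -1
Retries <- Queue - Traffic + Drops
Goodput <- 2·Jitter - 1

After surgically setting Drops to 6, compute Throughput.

8

The intervention breaks the incoming arrows to Drops: Drops <- Queue^2 + Traffic no longer applies, and Drops = 6.
No directed path runs from Drops to Throughput, so Throughput keeps its natural value.
Queue = -3 if Traffic >= 5 else -1  [with Traffic=2]  = -1
Throughput = -2·Queue + 6  [with Queue=-1]  = 8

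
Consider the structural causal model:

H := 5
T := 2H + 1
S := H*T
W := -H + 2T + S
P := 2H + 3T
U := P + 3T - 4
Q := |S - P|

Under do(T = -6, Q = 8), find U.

-30

Under do(T = -6, Q = 8), each intervened variable's structural equation is replaced by its fixed value.
P = 2H + 3T  [with H=5, T=-6]  = -8
U = P + 3T - 4  [with P=-8, T=-6]  = -30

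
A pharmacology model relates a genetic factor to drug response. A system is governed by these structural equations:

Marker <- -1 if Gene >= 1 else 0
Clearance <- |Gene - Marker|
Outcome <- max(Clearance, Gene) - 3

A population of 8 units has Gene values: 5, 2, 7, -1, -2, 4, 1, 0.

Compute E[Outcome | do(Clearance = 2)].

0.25

Every unit gets Clearance=2 under the intervention. Outcome values become 2, -1, 4, -1, -1, 1, -1, -1; E[Outcome|do(Clearance=2)] = 0.25.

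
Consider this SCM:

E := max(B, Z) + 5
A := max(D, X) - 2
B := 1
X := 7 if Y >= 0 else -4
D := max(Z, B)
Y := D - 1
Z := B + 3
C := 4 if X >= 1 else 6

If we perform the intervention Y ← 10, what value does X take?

Intervening sets Y = 10 and removes its equation (Y := D - 1).
X = 7 if Y >= 0 else -4  [with Y=10]  = 7

7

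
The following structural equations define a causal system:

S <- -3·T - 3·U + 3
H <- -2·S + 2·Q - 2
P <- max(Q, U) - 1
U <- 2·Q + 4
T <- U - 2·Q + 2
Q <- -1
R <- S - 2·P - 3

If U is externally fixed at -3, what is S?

Under do(U=-3), the mechanism U <- 2·Q + 4 is discarded; U is fixed at -3.
T = U - 2·Q + 2  [with U=-3, Q=-1]  = 1
S = -3·T - 3·U + 3  [with T=1, U=-3]  = 9

9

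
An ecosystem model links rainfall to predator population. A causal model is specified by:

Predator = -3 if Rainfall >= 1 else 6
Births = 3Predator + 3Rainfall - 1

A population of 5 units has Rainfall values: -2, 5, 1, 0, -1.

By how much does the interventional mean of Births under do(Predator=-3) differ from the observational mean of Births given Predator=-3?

Every unit gets Predator=-3 under the intervention. Births values become -16, 5, -7, -10, -13; E[Births|do(Predator=-3)] = -8.2.
Conditioning on Predator=-3 selects the 2 unit(s) with Rainfall ∈ {5, 1}. Their Births values: 5, -7. Mean = -1.
Difference = -8.2 − (-1) = -7.2.

-7.2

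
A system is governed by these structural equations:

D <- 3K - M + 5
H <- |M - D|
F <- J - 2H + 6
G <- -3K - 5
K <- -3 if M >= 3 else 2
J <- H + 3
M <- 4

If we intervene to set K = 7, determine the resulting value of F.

-9

Under do(K=7), the mechanism K <- -3 if M >= 3 else 2 is discarded; K is fixed at 7.
D = 3K - M + 5  [with K=7, M=4]  = 22
H = |M - D|  [with M=4, D=22]  = 18
J = H + 3  [with H=18]  = 21
F = J - 2H + 6  [with J=21, H=18]  = -9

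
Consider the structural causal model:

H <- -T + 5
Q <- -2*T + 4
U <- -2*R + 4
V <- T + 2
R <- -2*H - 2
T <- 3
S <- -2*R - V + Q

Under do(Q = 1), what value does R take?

-6

do(Q=1) replaces the equation Q <- -2*T + 4 with the constant Q = 1.
Since R is not a descendant of the intervened variable, it is unaffected.
H = -T + 5  [with T=3]  = 2
R = -2*H - 2  [with H=2]  = -6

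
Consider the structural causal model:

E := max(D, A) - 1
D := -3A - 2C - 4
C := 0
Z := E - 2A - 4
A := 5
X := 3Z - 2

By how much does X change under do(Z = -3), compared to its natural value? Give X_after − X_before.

The intervention breaks the incoming arrows to Z: Z := E - 2A - 4 no longer applies, and Z = -3.
X = 3Z - 2  [with Z=-3]  = -11
Without intervention: D = -3A - 2C - 4  [with A=5, C=0]  = -19; E = max(D, A) - 1  [with D=-19, A=5]  = 4; Z = E - 2A - 4  [with E=4, A=5]  = -10; X = 3Z - 2  [with Z=-10]  = -32.
Change = -11 − (-32) = 21.

21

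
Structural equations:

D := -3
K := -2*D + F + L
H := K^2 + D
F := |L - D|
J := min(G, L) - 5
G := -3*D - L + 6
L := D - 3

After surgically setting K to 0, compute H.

-3

Under do(K=0), the mechanism K := -2*D + F + L is discarded; K is fixed at 0.
H = K^2 + D  [with K=0, D=-3]  = -3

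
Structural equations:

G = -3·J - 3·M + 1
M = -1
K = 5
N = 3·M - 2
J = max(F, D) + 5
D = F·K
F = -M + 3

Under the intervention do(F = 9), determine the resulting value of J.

The intervention breaks the incoming arrows to F: F = -M + 3 no longer applies, and F = 9.
D = F·K  [with F=9, K=5]  = 45
J = max(F, D) + 5  [with F=9, D=45]  = 50

50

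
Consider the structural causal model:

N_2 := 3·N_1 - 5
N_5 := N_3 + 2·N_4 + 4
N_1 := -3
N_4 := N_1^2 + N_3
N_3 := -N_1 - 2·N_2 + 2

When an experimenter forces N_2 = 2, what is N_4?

10

Under do(N_2=2), the mechanism N_2 := 3·N_1 - 5 is discarded; N_2 is fixed at 2.
N_3 = -N_1 - 2·N_2 + 2  [with N_1=-3, N_2=2]  = 1
N_4 = N_1^2 + N_3  [with N_1=-3, N_3=1]  = 10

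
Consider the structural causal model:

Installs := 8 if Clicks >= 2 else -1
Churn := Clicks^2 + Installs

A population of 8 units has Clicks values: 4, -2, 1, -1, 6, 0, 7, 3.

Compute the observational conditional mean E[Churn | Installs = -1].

0.5

Conditioning on Installs=-1 selects the 4 unit(s) with Clicks ∈ {-2, 1, -1, 0}. Their Churn values: 3, 0, 0, -1. Mean = 0.5.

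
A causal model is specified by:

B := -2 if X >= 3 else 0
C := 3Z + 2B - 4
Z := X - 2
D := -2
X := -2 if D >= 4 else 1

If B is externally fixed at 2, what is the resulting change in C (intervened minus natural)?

4

Intervening sets B = 2 and removes its equation (B := -2 if X >= 3 else 0).
X = -2 if D >= 4 else 1  [with D=-2]  = 1
Z = X - 2  [with X=1]  = -1
C = 3Z + 2B - 4  [with Z=-1, B=2]  = -3
Without intervention: X = -2 if D >= 4 else 1  [with D=-2]  = 1; Z = X - 2  [with X=1]  = -1; B = -2 if X >= 3 else 0  [with X=1]  = 0; C = 3Z + 2B - 4  [with Z=-1, B=0]  = -7.
Change = -3 − (-7) = 4.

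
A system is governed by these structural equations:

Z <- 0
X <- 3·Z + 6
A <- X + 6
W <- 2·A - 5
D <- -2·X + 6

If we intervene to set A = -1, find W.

The intervention breaks the incoming arrows to A: A <- X + 6 no longer applies, and A = -1.
W = 2·A - 5  [with A=-1]  = -7

-7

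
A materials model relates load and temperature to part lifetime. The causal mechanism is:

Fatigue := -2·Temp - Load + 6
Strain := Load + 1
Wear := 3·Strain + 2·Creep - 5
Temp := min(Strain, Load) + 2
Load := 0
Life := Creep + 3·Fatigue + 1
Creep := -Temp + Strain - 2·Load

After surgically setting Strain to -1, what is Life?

Under do(Strain=-1), the mechanism Strain := Load + 1 is discarded; Strain is fixed at -1.
Temp = min(Strain, Load) + 2  [with Strain=-1, Load=0]  = 1
Creep = -Temp + Strain - 2·Load  [with Temp=1, Strain=-1, Load=0]  = -2
Fatigue = -2·Temp - Load + 6  [with Temp=1, Load=0]  = 4
Life = Creep + 3·Fatigue + 1  [with Creep=-2, Fatigue=4]  = 11

11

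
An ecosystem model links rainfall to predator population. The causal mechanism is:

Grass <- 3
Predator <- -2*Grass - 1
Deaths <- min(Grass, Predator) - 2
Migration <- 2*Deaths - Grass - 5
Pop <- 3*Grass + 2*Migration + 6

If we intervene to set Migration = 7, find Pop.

29

Intervening sets Migration = 7 and removes its equation (Migration <- 2*Deaths - Grass - 5).
Pop = 3*Grass + 2*Migration + 6  [with Grass=3, Migration=7]  = 29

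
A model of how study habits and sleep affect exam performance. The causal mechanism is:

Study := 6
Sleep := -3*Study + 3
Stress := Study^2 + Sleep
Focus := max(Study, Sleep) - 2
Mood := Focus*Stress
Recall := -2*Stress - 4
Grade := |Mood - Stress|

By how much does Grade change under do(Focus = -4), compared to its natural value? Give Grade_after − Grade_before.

The intervention breaks the incoming arrows to Focus: Focus := max(Study, Sleep) - 2 no longer applies, and Focus = -4.
Sleep = -3*Study + 3  [with Study=6]  = -15
Stress = Study^2 + Sleep  [with Study=6, Sleep=-15]  = 21
Mood = Focus*Stress  [with Focus=-4, Stress=21]  = -84
Grade = |Mood - Stress|  [with Mood=-84, Stress=21]  = 105
Without intervention: Sleep = -3*Study + 3  [with Study=6]  = -15; Stress = Study^2 + Sleep  [with Study=6, Sleep=-15]  = 21; Focus = max(Study, Sleep) - 2  [with Study=6, Sleep=-15]  = 4; Mood = Focus*Stress  [with Focus=4, Stress=21]  = 84; Grade = |Mood - Stress|  [with Mood=84, Stress=21]  = 63.
Change = 105 − 63 = 42.

42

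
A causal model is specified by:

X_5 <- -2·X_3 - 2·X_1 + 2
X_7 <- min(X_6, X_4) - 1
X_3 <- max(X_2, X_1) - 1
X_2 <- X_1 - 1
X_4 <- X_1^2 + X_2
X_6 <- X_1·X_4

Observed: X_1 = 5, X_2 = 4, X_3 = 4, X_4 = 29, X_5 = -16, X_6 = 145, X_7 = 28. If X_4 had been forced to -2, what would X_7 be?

The intervention breaks the incoming arrows to X_4: X_4 <- X_1^2 + X_2 no longer applies, and X_4 = -2.
X_6 = X_1·X_4  [with X_1=5, X_4=-2]  = -10
X_7 = min(X_6, X_4) - 1  [with X_6=-10, X_4=-2]  = -11

-11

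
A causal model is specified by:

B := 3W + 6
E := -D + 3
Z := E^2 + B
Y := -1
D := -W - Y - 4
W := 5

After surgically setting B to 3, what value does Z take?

124

Under do(B=3), the mechanism B := 3W + 6 is discarded; B is fixed at 3.
D = -W - Y - 4  [with W=5, Y=-1]  = -8
E = -D + 3  [with D=-8]  = 11
Z = E^2 + B  [with E=11, B=3]  = 124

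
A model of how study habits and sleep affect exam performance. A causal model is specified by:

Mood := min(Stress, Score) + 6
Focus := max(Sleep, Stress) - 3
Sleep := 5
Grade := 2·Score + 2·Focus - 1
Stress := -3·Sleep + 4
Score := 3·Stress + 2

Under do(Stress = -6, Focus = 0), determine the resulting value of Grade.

-33

Under do(Stress = -6, Focus = 0), each intervened variable's structural equation is replaced by its fixed value.
Score = 3·Stress + 2  [with Stress=-6]  = -16
Grade = 2·Score + 2·Focus - 1  [with Score=-16, Focus=0]  = -33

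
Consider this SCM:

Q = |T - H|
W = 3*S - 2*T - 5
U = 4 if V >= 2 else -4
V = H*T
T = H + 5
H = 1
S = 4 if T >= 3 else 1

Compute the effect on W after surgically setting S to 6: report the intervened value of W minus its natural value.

The intervention breaks the incoming arrows to S: S = 4 if T >= 3 else 1 no longer applies, and S = 6.
T = H + 5  [with H=1]  = 6
W = 3*S - 2*T - 5  [with S=6, T=6]  = 1
Without intervention: T = H + 5  [with H=1]  = 6; S = 4 if T >= 3 else 1  [with T=6]  = 4; W = 3*S - 2*T - 5  [with S=4, T=6]  = -5.
Change = 1 − (-5) = 6.

6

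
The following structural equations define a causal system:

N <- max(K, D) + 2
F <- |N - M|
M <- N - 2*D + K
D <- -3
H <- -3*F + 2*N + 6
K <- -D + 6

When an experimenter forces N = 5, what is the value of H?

-29

The intervention breaks the incoming arrows to N: N <- max(K, D) + 2 no longer applies, and N = 5.
K = -D + 6  [with D=-3]  = 9
M = N - 2*D + K  [with N=5, D=-3, K=9]  = 20
F = |N - M|  [with N=5, M=20]  = 15
H = -3*F + 2*N + 6  [with F=15, N=5]  = -29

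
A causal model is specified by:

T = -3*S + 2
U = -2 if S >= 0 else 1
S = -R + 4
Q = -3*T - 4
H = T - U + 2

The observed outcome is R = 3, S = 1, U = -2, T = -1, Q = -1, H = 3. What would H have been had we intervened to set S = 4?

-6

Under do(S=4), the mechanism S = -R + 4 is discarded; S is fixed at 4.
U = -2 if S >= 0 else 1  [with S=4]  = -2
T = -3*S + 2  [with S=4]  = -10
H = T - U + 2  [with T=-10, U=-2]  = -6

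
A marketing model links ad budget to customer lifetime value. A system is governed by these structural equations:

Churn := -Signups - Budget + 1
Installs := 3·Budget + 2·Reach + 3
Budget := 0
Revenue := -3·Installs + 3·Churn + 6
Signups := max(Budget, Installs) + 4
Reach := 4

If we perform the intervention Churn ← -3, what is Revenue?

-36

The intervention breaks the incoming arrows to Churn: Churn := -Signups - Budget + 1 no longer applies, and Churn = -3.
Installs = 3·Budget + 2·Reach + 3  [with Budget=0, Reach=4]  = 11
Revenue = -3·Installs + 3·Churn + 6  [with Installs=11, Churn=-3]  = -36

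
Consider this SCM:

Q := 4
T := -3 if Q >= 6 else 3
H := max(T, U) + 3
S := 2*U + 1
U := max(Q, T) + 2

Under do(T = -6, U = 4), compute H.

7

Setting T = -6, U = 4 by intervention discards those variables' equations.
H = max(T, U) + 3  [with T=-6, U=4]  = 7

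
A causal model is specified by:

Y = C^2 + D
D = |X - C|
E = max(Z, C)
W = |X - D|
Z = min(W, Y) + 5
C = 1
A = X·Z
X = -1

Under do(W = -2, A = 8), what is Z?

Under do(W = -2, A = 8), each intervened variable's structural equation is replaced by its fixed value.
D = |X - C|  [with X=-1, C=1]  = 2
Y = C^2 + D  [with C=1, D=2]  = 3
Z = min(W, Y) + 5  [with W=-2, Y=3]  = 3

3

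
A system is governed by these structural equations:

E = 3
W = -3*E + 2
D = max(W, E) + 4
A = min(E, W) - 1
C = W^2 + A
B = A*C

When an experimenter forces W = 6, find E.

Under do(W=6), the mechanism W = -3*E + 2 is discarded; W is fixed at 6.
E is not downstream of the intervention, so its value is determined by the original equations.

3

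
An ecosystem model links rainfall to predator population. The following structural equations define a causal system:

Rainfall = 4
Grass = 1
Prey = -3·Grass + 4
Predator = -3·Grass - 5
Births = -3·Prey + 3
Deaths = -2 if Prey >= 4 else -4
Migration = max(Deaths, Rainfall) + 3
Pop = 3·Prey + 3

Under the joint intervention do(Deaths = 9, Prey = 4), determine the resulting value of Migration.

Under do(Deaths = 9, Prey = 4), each intervened variable's structural equation is replaced by its fixed value.
Migration = max(Deaths, Rainfall) + 3  [with Deaths=9, Rainfall=4]  = 12

12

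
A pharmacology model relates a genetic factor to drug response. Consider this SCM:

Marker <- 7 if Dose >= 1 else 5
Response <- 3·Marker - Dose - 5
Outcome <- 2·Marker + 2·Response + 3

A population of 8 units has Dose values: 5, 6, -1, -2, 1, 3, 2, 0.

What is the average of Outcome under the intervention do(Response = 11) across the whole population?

Every unit gets Response=11 under the intervention. Outcome values become 39, 39, 35, 35, 39, 39, 39, 35; E[Outcome|do(Response=11)] = 37.5.

37.5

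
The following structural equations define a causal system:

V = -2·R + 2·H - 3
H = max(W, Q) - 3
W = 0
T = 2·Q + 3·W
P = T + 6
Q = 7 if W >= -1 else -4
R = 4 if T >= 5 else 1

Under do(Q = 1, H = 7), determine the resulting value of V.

9

Under do(Q = 1, H = 7), each intervened variable's structural equation is replaced by its fixed value.
T = 2·Q + 3·W  [with Q=1, W=0]  = 2
R = 4 if T >= 5 else 1  [with T=2]  = 1
V = -2·R + 2·H - 3  [with R=1, H=7]  = 9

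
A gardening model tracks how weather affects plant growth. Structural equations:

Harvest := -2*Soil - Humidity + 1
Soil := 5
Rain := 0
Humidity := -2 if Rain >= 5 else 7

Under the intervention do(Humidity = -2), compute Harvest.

-7

The intervention breaks the incoming arrows to Humidity: Humidity := -2 if Rain >= 5 else 7 no longer applies, and Humidity = -2.
Harvest = -2*Soil - Humidity + 1  [with Soil=5, Humidity=-2]  = -7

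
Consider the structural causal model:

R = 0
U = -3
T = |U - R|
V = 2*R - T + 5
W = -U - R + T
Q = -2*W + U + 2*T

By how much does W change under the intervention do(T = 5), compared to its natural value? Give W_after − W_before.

do(T=5) replaces the equation T = |U - R| with the constant T = 5.
W = -U - R + T  [with U=-3, R=0, T=5]  = 8
Without intervention: T = |U - R|  [with U=-3, R=0]  = 3; W = -U - R + T  [with U=-3, R=0, T=3]  = 6.
Change = 8 − 6 = 2.

2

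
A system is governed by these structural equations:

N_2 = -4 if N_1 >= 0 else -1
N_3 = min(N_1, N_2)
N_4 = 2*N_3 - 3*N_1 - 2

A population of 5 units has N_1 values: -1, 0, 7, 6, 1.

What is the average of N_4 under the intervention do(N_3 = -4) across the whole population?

do(N_3=-4) breaks N_3's dependence on N_1. With N_3=-4 fixed, N_4 across the units is -7, -10, -31, -28, -13, mean -17.8.

-17.8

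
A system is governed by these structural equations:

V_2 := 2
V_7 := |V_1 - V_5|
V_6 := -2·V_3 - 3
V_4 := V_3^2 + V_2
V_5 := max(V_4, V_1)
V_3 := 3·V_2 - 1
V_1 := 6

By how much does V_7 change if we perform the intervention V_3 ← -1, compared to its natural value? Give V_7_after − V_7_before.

-21

The intervention breaks the incoming arrows to V_3: V_3 := 3·V_2 - 1 no longer applies, and V_3 = -1.
V_4 = V_3^2 + V_2  [with V_3=-1, V_2=2]  = 3
V_5 = max(V_4, V_1)  [with V_4=3, V_1=6]  = 6
V_7 = |V_1 - V_5|  [with V_1=6, V_5=6]  = 0
Without intervention: V_3 = 3·V_2 - 1  [with V_2=2]  = 5; V_4 = V_3^2 + V_2  [with V_3=5, V_2=2]  = 27; V_5 = max(V_4, V_1)  [with V_4=27, V_1=6]  = 27; V_7 = |V_1 - V_5|  [with V_1=6, V_5=27]  = 21.
Change = 0 − 21 = -21.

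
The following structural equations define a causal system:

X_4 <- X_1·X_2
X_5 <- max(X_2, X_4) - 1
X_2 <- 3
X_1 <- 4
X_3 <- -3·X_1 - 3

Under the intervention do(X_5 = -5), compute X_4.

The intervention breaks the incoming arrows to X_5: X_5 <- max(X_2, X_4) - 1 no longer applies, and X_5 = -5.
Since X_4 is not a descendant of the intervened variable, it is unaffected.
X_4 = X_1·X_2  [with X_1=4, X_2=3]  = 12

12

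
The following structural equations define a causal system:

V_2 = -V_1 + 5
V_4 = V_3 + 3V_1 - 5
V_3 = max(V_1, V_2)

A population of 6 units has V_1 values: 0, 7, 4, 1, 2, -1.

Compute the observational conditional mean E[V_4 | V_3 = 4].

6.5

Conditioning on V_3=4 selects the 2 unit(s) with V_1 ∈ {4, 1}. Their V_4 values: 11, 2. Mean = 6.5.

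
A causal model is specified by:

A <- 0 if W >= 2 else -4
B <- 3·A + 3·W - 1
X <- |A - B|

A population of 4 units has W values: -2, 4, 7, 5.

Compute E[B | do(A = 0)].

do(A=0) breaks A's dependence on W. With A=0 fixed, B across the units is -7, 11, 20, 14, mean 9.5.

9.5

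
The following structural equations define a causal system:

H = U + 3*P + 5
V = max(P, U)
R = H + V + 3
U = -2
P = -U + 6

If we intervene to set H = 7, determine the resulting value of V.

8

The intervention breaks the incoming arrows to H: H = U + 3*P + 5 no longer applies, and H = 7.
V is not downstream of the intervention, so its value is determined by the original equations.
P = -U + 6  [with U=-2]  = 8
V = max(P, U)  [with P=8, U=-2]  = 8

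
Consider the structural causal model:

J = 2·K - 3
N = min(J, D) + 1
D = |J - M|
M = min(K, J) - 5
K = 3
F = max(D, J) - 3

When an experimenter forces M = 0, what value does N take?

4

The intervention breaks the incoming arrows to M: M = min(K, J) - 5 no longer applies, and M = 0.
J = 2·K - 3  [with K=3]  = 3
D = |J - M|  [with J=3, M=0]  = 3
N = min(J, D) + 1  [with J=3, D=3]  = 4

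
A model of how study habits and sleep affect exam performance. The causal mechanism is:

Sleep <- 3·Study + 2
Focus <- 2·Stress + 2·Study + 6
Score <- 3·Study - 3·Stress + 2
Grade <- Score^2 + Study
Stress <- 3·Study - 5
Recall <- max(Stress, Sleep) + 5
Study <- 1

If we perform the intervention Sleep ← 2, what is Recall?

7

Under do(Sleep=2), the mechanism Sleep <- 3·Study + 2 is discarded; Sleep is fixed at 2.
Stress = 3·Study - 5  [with Study=1]  = -2
Recall = max(Stress, Sleep) + 5  [with Stress=-2, Sleep=2]  = 7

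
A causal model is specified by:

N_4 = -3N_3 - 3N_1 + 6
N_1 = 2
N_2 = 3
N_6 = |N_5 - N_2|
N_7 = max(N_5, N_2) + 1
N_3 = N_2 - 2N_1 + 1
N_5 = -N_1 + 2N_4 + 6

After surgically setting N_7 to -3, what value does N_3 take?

0

Intervening sets N_7 = -3 and removes its equation (N_7 = max(N_5, N_2) + 1).
N_3 is not downstream of the intervention, so its value is determined by the original equations.
N_3 = N_2 - 2N_1 + 1  [with N_2=3, N_1=2]  = 0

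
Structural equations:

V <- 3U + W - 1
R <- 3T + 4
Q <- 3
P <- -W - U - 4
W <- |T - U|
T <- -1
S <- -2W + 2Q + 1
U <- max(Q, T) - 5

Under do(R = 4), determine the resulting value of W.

do(R=4) replaces the equation R <- 3T + 4 with the constant R = 4.
No directed path runs from R to W, so W keeps its natural value.
U = max(Q, T) - 5  [with Q=3, T=-1]  = -2
W = |T - U|  [with T=-1, U=-2]  = 1

1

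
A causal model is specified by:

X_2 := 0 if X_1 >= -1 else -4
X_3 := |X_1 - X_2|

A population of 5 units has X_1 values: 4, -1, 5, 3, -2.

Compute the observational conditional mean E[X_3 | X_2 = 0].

3.25

Observing X_2=0 restricts to units where X_2's equation naturally yields 0: X_1 ∈ {4, -1, 5, 3}. In that subpopulation X_3 = 4, 1, 5, 3, mean 3.25.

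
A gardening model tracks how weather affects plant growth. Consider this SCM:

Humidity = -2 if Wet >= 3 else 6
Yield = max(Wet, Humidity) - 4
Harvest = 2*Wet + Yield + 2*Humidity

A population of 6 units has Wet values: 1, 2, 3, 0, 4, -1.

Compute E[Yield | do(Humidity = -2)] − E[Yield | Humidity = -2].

-2

Under do(Humidity=-2), Humidity's equation is replaced by Humidity=-2 for every unit. Per-unit Yield: -3, -2, -1, -4, 0, -5. Mean = -2.5.
E[Yield|Humidity=-2] averages over only the 2 units with Humidity=-2 (Wet = 3, 4): Yield = -1, 0, mean -0.5.
Difference = -2.5 − (-0.5) = -2.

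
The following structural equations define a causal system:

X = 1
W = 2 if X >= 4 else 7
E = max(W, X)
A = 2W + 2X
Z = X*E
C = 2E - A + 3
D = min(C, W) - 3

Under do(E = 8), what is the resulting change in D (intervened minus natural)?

2

The intervention breaks the incoming arrows to E: E = max(W, X) no longer applies, and E = 8.
W = 2 if X >= 4 else 7  [with X=1]  = 7
A = 2W + 2X  [with W=7, X=1]  = 16
C = 2E - A + 3  [with E=8, A=16]  = 3
D = min(C, W) - 3  [with C=3, W=7]  = 0
Without intervention: W = 2 if X >= 4 else 7  [with X=1]  = 7; E = max(W, X)  [with W=7, X=1]  = 7; A = 2W + 2X  [with W=7, X=1]  = 16; C = 2E - A + 3  [with E=7, A=16]  = 1; D = min(C, W) - 3  [with C=1, W=7]  = -2.
Change = 0 − (-2) = 2.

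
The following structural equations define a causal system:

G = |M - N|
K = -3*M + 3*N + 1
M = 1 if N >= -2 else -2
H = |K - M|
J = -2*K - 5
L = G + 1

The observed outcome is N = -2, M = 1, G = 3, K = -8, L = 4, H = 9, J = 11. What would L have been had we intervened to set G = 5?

6

do(G=5) replaces the equation G = |M - N| with the constant G = 5.
L = G + 1  [with G=5]  = 6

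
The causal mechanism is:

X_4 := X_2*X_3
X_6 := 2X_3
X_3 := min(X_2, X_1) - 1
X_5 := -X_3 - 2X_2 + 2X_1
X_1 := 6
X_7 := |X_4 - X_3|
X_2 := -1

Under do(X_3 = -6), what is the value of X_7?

The intervention breaks the incoming arrows to X_3: X_3 := min(X_2, X_1) - 1 no longer applies, and X_3 = -6.
X_4 = X_2*X_3  [with X_2=-1, X_3=-6]  = 6
X_7 = |X_4 - X_3|  [with X_4=6, X_3=-6]  = 12

12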